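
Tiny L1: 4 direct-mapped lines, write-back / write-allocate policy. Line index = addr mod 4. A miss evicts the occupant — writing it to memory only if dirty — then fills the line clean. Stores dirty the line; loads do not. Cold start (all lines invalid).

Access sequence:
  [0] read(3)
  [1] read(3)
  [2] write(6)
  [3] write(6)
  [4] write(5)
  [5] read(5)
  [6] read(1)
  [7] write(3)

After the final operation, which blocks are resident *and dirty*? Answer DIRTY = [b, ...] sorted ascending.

0: R B3 -> L3 miss  d=-]
1: R B3 -> L3 hit  d=-]
2: W B6 -> L2 miss  d=D]
3: W B6 -> L2 hit  d=D]
4: W B5 -> L1 miss  d=D]
5: R B5 -> L1 hit  d=D]
6: R B1 -> L1 miss wb->B5  d=-]
7: W B3 -> L3 hit  d=D]

DIRTY = [3, 6]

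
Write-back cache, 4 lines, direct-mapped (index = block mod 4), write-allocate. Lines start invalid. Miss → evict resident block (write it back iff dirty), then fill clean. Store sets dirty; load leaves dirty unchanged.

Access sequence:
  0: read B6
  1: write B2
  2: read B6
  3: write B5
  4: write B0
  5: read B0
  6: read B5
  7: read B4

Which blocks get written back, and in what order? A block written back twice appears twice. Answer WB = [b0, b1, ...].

  0 | R B6 → L2 miss [-]
  1 | W B2 → L2 miss [D]
  2 | R B6 → L2 miss wb→B2 [-]
  3 | W B5 → L1 miss [D]
  4 | W B0 → L0 miss [D]
  5 | R B0 → L0 hit [D]
  6 | R B5 → L1 hit [D]
  7 | R B4 → L0 miss wb→B0 [-]

WB = [2, 0]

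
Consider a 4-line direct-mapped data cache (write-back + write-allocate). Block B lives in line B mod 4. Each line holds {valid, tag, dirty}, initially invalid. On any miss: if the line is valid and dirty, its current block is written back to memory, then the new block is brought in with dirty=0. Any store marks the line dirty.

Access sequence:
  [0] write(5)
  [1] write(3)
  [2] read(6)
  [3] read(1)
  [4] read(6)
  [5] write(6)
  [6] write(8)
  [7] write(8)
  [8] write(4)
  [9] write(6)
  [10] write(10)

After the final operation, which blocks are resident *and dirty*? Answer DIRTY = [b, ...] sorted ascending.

DIRTY = [3, 4, 10]

0: W B5 → L1 miss [D]
1: W B3 → L3 miss [D]
2: R B6 → L2 miss [-]
3: R B1 → L1 miss wb→B5 [-]
4: R B6 → L2 hit [-]
5: W B6 → L2 hit [D]
6: W B8 → L0 miss [D]
7: W B8 → L0 hit [D]
8: W B4 → L0 miss wb→B8 [D]
9: W B6 → L2 hit [D]
10: W B10 → L2 miss wb→B6 [D]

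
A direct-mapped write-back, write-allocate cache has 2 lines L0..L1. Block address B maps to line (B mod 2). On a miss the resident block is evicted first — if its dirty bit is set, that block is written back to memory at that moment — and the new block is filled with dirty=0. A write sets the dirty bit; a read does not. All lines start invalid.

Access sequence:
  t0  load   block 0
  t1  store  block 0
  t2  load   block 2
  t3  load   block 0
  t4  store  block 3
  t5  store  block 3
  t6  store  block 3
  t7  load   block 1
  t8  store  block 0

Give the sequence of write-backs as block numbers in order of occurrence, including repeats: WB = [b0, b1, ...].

WB = [0, 3]

0: R B0 -> L0 miss  d=-]
1: W B0 -> L0 hit  d=D]
2: R B2 -> L0 miss wb->B0  d=-]
3: R B0 -> L0 miss  d=-]
4: W B3 -> L1 miss  d=D]
5: W B3 -> L1 hit  d=D]
6: W B3 -> L1 hit  d=D]
7: R B1 -> L1 miss wb->B3  d=-]
8: W B0 -> L0 hit  d=D]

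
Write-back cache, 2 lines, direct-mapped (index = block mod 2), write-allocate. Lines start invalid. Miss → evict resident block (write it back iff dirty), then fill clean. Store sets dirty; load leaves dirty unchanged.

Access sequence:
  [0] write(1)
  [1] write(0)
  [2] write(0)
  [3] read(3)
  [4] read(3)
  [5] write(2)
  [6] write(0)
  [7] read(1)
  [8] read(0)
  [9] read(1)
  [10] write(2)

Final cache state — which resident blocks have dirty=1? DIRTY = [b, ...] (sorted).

DIRTY = [2]

  0 | W B1 → L1 miss [D]
  1 | W B0 → L0 miss [D]
  2 | W B0 → L0 hit [D]
  3 | R B3 → L1 miss wb→B1 [-]
  4 | R B3 → L1 hit [-]
  5 | W B2 → L0 miss wb→B0 [D]
  6 | W B0 → L0 miss wb→B2 [D]
  7 | R B1 → L1 miss [-]
  8 | R B0 → L0 hit [D]
  9 | R B1 → L1 hit [-]
  10 | W B2 → L0 miss wb→B0 [D]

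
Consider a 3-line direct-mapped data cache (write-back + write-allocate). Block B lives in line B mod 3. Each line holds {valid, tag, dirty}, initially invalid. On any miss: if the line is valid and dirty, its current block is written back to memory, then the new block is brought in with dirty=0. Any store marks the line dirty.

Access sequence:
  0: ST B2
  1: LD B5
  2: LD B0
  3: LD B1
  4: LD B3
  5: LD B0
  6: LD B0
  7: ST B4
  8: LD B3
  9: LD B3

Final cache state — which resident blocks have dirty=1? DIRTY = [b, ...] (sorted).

DIRTY = [4]

  0 | W B2 → L2 miss [D]
  1 | R B5 → L2 miss wb→B2 [-]
  2 | R B0 → L0 miss [-]
  3 | R B1 → L1 miss [-]
  4 | R B3 → L0 miss [-]
  5 | R B0 → L0 miss [-]
  6 | R B0 → L0 hit [-]
  7 | W B4 → L1 miss [D]
  8 | R B3 → L0 miss [-]
  9 | R B3 → L0 hit [-]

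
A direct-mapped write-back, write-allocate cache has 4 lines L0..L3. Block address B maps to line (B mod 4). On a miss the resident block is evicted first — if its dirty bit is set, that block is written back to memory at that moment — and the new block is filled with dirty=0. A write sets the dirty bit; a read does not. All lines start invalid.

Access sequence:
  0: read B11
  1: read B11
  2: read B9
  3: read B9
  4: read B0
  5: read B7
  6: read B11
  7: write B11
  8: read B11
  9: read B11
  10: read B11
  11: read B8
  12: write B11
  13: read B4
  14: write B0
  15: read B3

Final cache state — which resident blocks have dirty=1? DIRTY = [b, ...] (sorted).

DIRTY = [0]

0: R B11 -> L3 miss  d=-]
1: R B11 -> L3 hit  d=-]
2: R B9 -> L1 miss  d=-]
3: R B9 -> L1 hit  d=-]
4: R B0 -> L0 miss  d=-]
5: R B7 -> L3 miss  d=-]
6: R B11 -> L3 miss  d=-]
7: W B11 -> L3 hit  d=D]
8: R B11 -> L3 hit  d=D]
9: R B11 -> L3 hit  d=D]
10: R B11 -> L3 hit  d=D]
11: R B8 -> L0 miss  d=-]
12: W B11 -> L3 hit  d=D]
13: R B4 -> L0 miss  d=-]
14: W B0 -> L0 miss  d=D]
15: R B3 -> L3 miss wb->B11  d=-]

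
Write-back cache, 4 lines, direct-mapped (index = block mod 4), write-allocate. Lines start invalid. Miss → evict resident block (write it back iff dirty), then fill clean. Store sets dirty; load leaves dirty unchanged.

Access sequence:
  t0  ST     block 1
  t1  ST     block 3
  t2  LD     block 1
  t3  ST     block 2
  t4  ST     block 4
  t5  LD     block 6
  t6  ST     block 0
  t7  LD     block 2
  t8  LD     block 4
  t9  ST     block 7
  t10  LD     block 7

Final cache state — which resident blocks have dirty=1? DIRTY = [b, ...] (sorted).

DIRTY = [1, 7]

  0 | W B1 → L1 miss [D]
  1 | W B3 → L3 miss [D]
  2 | R B1 → L1 hit [D]
  3 | W B2 → L2 miss [D]
  4 | W B4 → L0 miss [D]
  5 | R B6 → L2 miss wb→B2 [-]
  6 | W B0 → L0 miss wb→B4 [D]
  7 | R B2 → L2 miss [-]
  8 | R B4 → L0 miss wb→B0 [-]
  9 | W B7 → L3 miss wb→B3 [D]
  10 | R B7 → L3 hit [D]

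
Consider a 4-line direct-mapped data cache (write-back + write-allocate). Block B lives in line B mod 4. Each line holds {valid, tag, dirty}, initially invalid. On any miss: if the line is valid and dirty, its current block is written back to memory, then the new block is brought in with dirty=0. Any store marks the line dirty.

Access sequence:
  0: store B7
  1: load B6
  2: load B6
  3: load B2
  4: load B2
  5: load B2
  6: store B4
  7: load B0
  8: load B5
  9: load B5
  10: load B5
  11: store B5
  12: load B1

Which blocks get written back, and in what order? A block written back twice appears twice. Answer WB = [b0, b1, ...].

0: W B7 -> L3 miss  d=D]
1: R B6 -> L2 miss  d=-]
2: R B6 -> L2 hit  d=-]
3: R B2 -> L2 miss  d=-]
4: R B2 -> L2 hit  d=-]
5: R B2 -> L2 hit  d=-]
6: W B4 -> L0 miss  d=D]
7: R B0 -> L0 miss wb->B4  d=-]
8: R B5 -> L1 miss  d=-]
9: R B5 -> L1 hit  d=-]
10: R B5 -> L1 hit  d=-]
11: W B5 -> L1 hit  d=D]
12: R B1 -> L1 miss wb->B5  d=-]

WB = [4, 5]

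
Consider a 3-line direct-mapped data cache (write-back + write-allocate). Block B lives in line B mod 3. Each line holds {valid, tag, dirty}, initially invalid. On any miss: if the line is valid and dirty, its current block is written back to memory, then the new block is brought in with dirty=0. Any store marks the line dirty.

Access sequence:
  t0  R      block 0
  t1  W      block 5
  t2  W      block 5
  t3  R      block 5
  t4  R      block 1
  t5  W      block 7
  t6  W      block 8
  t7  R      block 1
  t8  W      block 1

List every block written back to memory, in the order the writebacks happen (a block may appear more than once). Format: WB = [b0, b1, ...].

  0 | R B0 → L0 miss [-]
  1 | W B5 → L2 miss [D]
  2 | W B5 → L2 hit [D]
  3 | R B5 → L2 hit [D]
  4 | R B1 → L1 miss [-]
  5 | W B7 → L1 miss [D]
  6 | W B8 → L2 miss wb→B5 [D]
  7 | R B1 → L1 miss wb→B7 [-]
  8 | W B1 → L1 hit [D]

WB = [5, 7]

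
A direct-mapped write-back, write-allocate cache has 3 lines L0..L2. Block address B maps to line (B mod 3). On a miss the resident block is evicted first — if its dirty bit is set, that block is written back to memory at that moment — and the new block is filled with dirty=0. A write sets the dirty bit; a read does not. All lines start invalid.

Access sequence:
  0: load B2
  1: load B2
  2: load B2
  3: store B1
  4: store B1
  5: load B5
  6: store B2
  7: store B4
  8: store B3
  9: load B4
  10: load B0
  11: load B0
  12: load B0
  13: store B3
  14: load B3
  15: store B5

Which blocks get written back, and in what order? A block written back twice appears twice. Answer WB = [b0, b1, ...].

  0 | R B2 → L2 miss [-]
  1 | R B2 → L2 hit [-]
  2 | R B2 → L2 hit [-]
  3 | W B1 → L1 miss [D]
  4 | W B1 → L1 hit [D]
  5 | R B5 → L2 miss [-]
  6 | W B2 → L2 miss [D]
  7 | W B4 → L1 miss wb→B1 [D]
  8 | W B3 → L0 miss [D]
  9 | R B4 → L1 hit [D]
  10 | R B0 → L0 miss wb→B3 [-]
  11 | R B0 → L0 hit [-]
  12 | R B0 → L0 hit [-]
  13 | W B3 → L0 miss [D]
  14 | R B3 → L0 hit [D]
  15 | W B5 → L2 miss wb→B2 [D]

WB = [1, 3, 2]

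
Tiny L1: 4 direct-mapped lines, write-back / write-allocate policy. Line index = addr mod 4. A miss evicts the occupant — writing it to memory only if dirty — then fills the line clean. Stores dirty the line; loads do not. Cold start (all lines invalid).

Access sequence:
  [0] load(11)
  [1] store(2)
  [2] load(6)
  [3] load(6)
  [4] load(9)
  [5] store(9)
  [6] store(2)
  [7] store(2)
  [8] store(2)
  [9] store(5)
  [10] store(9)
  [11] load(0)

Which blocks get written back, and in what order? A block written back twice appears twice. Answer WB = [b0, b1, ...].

0: R B11 -> L3 miss  d=-]
1: W B2 -> L2 miss  d=D]
2: R B6 -> L2 miss wb->B2  d=-]
3: R B6 -> L2 hit  d=-]
4: R B9 -> L1 miss  d=-]
5: W B9 -> L1 hit  d=D]
6: W B2 -> L2 miss  d=D]
7: W B2 -> L2 hit  d=D]
8: W B2 -> L2 hit  d=D]
9: W B5 -> L1 miss wb->B9  d=D]
10: W B9 -> L1 miss wb->B5  d=D]
11: R B0 -> L0 miss  d=-]

WB = [2, 9, 5]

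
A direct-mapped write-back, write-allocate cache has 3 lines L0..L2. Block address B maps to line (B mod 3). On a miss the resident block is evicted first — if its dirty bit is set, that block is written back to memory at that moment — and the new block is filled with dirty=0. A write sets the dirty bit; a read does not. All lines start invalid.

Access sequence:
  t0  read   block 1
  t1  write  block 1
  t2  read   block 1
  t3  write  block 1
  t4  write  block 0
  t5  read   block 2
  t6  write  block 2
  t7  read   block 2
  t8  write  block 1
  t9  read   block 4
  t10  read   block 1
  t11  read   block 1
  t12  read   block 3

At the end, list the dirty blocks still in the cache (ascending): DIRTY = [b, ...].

0: R B1 → L1 miss [-]
1: W B1 → L1 hit [D]
2: R B1 → L1 hit [D]
3: W B1 → L1 hit [D]
4: W B0 → L0 miss [D]
5: R B2 → L2 miss [-]
6: W B2 → L2 hit [D]
7: R B2 → L2 hit [D]
8: W B1 → L1 hit [D]
9: R B4 → L1 miss wb→B1 [-]
10: R B1 → L1 miss [-]
11: R B1 → L1 hit [-]
12: R B3 → L0 miss wb→B0 [-]

DIRTY = [2]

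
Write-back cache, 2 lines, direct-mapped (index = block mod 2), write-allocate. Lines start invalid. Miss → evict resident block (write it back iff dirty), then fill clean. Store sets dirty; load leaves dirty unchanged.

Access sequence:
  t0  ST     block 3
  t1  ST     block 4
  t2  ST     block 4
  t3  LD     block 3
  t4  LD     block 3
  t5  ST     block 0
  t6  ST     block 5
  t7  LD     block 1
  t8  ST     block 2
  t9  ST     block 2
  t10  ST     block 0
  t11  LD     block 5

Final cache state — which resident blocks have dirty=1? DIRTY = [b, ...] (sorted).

DIRTY = [0]

0: W B3 -> L1 miss  d=D]
1: W B4 -> L0 miss  d=D]
2: W B4 -> L0 hit  d=D]
3: R B3 -> L1 hit  d=D]
4: R B3 -> L1 hit  d=D]
5: W B0 -> L0 miss wb->B4  d=D]
6: W B5 -> L1 miss wb->B3  d=D]
7: R B1 -> L1 miss wb->B5  d=-]
8: W B2 -> L0 miss wb->B0  d=D]
9: W B2 -> L0 hit  d=D]
10: W B0 -> L0 miss wb->B2  d=D]
11: R B5 -> L1 miss  d=-]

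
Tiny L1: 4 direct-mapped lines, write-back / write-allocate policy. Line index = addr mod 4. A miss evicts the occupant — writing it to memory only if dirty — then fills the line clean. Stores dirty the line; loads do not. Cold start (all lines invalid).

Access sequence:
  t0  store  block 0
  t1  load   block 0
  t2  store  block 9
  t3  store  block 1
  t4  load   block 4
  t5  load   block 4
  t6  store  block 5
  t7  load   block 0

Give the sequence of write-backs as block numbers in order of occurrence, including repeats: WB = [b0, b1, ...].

WB = [9, 0, 1]

  0 | W B0 → L0 miss [D]
  1 | R B0 → L0 hit [D]
  2 | W B9 → L1 miss [D]
  3 | W B1 → L1 miss wb→B9 [D]
  4 | R B4 → L0 miss wb→B0 [-]
  5 | R B4 → L0 hit [-]
  6 | W B5 → L1 miss wb→B1 [D]
  7 | R B0 → L0 miss [-]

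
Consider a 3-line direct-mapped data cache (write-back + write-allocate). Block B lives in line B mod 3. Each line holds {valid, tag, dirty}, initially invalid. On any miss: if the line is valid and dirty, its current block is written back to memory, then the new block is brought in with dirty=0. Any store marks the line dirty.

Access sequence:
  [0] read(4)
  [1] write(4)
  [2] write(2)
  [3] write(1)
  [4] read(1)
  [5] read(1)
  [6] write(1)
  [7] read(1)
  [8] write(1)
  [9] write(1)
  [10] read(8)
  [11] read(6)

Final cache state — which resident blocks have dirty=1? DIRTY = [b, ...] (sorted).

  0 | R B4 → L1 miss [-]
  1 | W B4 → L1 hit [D]
  2 | W B2 → L2 miss [D]
  3 | W B1 → L1 miss wb→B4 [D]
  4 | R B1 → L1 hit [D]
  5 | R B1 → L1 hit [D]
  6 | W B1 → L1 hit [D]
  7 | R B1 → L1 hit [D]
  8 | W B1 → L1 hit [D]
  9 | W B1 → L1 hit [D]
  10 | R B8 → L2 miss wb→B2 [-]
  11 | R B6 → L0 miss [-]

DIRTY = [1]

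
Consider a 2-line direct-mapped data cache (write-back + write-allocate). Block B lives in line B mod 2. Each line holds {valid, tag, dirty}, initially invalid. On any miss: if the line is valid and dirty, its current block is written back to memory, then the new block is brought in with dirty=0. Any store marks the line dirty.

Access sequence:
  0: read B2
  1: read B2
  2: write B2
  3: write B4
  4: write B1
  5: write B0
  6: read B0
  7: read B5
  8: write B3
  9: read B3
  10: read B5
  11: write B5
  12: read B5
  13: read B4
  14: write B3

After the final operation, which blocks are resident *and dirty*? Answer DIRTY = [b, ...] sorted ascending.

  0 | R B2 → L0 miss [-]
  1 | R B2 → L0 hit [-]
  2 | W B2 → L0 hit [D]
  3 | W B4 → L0 miss wb→B2 [D]
  4 | W B1 → L1 miss [D]
  5 | W B0 → L0 miss wb→B4 [D]
  6 | R B0 → L0 hit [D]
  7 | R B5 → L1 miss wb→B1 [-]
  8 | W B3 → L1 miss [D]
  9 | R B3 → L1 hit [D]
  10 | R B5 → L1 miss wb→B3 [-]
  11 | W B5 → L1 hit [D]
  12 | R B5 → L1 hit [D]
  13 | R B4 → L0 miss wb→B0 [-]
  14 | W B3 → L1 miss wb→B5 [D]

DIRTY = [3]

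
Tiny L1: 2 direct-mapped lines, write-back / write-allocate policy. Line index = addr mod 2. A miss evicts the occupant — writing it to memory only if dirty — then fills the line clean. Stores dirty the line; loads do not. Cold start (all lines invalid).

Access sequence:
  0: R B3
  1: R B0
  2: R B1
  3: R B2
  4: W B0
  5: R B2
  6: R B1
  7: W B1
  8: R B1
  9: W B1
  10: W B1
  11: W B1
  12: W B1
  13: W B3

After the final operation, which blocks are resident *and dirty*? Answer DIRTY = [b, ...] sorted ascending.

0: R B3 → L1 miss [-]
1: R B0 → L0 miss [-]
2: R B1 → L1 miss [-]
3: R B2 → L0 miss [-]
4: W B0 → L0 miss [D]
5: R B2 → L0 miss wb→B0 [-]
6: R B1 → L1 hit [-]
7: W B1 → L1 hit [D]
8: R B1 → L1 hit [D]
9: W B1 → L1 hit [D]
10: W B1 → L1 hit [D]
11: W B1 → L1 hit [D]
12: W B1 → L1 hit [D]
13: W B3 → L1 miss wb→B1 [D]

DIRTY = [3]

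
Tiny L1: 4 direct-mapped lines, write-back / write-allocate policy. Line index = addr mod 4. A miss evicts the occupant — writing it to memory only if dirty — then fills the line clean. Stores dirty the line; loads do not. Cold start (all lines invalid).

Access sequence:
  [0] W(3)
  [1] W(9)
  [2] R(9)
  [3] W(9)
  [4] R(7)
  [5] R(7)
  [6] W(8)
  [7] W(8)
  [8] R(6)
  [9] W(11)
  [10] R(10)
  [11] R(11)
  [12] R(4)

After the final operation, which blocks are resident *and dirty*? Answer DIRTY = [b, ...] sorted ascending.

DIRTY = [9, 11]

  0 | W B3 → L3 miss [D]
  1 | W B9 → L1 miss [D]
  2 | R B9 → L1 hit [D]
  3 | W B9 → L1 hit [D]
  4 | R B7 → L3 miss wb→B3 [-]
  5 | R B7 → L3 hit [-]
  6 | W B8 → L0 miss [D]
  7 | W B8 → L0 hit [D]
  8 | R B6 → L2 miss [-]
  9 | W B11 → L3 miss [D]
  10 | R B10 → L2 miss [-]
  11 | R B11 → L3 hit [D]
  12 | R B4 → L0 miss wb→B8 [-]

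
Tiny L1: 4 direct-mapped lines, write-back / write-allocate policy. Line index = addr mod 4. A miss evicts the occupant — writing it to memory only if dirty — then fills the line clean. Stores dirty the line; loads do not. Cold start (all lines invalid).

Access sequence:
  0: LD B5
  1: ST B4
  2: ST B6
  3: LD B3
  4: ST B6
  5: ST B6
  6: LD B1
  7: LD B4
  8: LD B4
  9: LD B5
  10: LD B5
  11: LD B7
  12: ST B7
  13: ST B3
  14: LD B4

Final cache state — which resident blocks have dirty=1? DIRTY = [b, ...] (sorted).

0: R B5 -> L1 miss  d=-]
1: W B4 -> L0 miss  d=D]
2: W B6 -> L2 miss  d=D]
3: R B3 -> L3 miss  d=-]
4: W B6 -> L2 hit  d=D]
5: W B6 -> L2 hit  d=D]
6: R B1 -> L1 miss  d=-]
7: R B4 -> L0 hit  d=D]
8: R B4 -> L0 hit  d=D]
9: R B5 -> L1 miss  d=-]
10: R B5 -> L1 hit  d=-]
11: R B7 -> L3 miss  d=-]
12: W B7 -> L3 hit  d=D]
13: W B3 -> L3 miss wb->B7  d=D]
14: R B4 -> L0 hit  d=D]

DIRTY = [3, 4, 6]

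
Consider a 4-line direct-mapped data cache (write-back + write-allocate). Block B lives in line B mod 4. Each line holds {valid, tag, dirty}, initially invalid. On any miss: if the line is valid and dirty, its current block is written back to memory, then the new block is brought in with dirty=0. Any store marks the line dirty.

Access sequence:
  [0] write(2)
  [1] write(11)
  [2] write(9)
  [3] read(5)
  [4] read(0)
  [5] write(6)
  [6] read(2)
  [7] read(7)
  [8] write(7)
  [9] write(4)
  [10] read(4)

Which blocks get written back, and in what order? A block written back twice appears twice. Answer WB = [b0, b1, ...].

  0 | W B2 → L2 miss [D]
  1 | W B11 → L3 miss [D]
  2 | W B9 → L1 miss [D]
  3 | R B5 → L1 miss wb→B9 [-]
  4 | R B0 → L0 miss [-]
  5 | W B6 → L2 miss wb→B2 [D]
  6 | R B2 → L2 miss wb→B6 [-]
  7 | R B7 → L3 miss wb→B11 [-]
  8 | W B7 → L3 hit [D]
  9 | W B4 → L0 miss [D]
  10 | R B4 → L0 hit [D]

WB = [9, 2, 6, 11]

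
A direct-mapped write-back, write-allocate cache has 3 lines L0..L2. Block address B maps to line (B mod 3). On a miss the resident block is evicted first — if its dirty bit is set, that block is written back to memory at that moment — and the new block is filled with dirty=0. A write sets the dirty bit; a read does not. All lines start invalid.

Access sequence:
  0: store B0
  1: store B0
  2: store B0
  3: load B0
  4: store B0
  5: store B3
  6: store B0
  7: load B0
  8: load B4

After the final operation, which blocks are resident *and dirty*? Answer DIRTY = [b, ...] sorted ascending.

  0 | W B0 → L0 miss [D]
  1 | W B0 → L0 hit [D]
  2 | W B0 → L0 hit [D]
  3 | R B0 → L0 hit [D]
  4 | W B0 → L0 hit [D]
  5 | W B3 → L0 miss wb→B0 [D]
  6 | W B0 → L0 miss wb→B3 [D]
  7 | R B0 → L0 hit [D]
  8 | R B4 → L1 miss [-]

DIRTY = [0]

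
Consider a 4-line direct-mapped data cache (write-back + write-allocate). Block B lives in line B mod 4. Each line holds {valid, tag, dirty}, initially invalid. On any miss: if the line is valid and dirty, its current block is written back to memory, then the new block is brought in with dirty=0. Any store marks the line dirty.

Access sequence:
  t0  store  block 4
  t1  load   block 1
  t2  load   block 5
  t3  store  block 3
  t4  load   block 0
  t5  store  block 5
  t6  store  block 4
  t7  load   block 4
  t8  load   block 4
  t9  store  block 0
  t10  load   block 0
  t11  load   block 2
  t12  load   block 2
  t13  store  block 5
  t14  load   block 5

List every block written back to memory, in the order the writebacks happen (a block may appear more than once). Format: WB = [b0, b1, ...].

0: W B4 -> L0 miss  d=D]
1: R B1 -> L1 miss  d=-]
2: R B5 -> L1 miss  d=-]
3: W B3 -> L3 miss  d=D]
4: R B0 -> L0 miss wb->B4  d=-]
5: W B5 -> L1 hit  d=D]
6: W B4 -> L0 miss  d=D]
7: R B4 -> L0 hit  d=D]
8: R B4 -> L0 hit  d=D]
9: W B0 -> L0 miss wb->B4  d=D]
10: R B0 -> L0 hit  d=D]
11: R B2 -> L2 miss  d=-]
12: R B2 -> L2 hit  d=-]
13: W B5 -> L1 hit  d=D]
14: R B5 -> L1 hit  d=D]

WB = [4, 4]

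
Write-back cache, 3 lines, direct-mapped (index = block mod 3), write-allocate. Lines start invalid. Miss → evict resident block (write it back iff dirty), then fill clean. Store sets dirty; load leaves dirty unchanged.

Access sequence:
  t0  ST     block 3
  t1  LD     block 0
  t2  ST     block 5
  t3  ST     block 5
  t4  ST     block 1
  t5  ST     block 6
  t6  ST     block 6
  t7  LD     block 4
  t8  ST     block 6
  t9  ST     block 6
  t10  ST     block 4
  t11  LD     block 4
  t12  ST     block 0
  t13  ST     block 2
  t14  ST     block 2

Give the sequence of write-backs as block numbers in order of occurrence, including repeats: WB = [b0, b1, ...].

  0 | W B3 → L0 miss [D]
  1 | R B0 → L0 miss wb→B3 [-]
  2 | W B5 → L2 miss [D]
  3 | W B5 → L2 hit [D]
  4 | W B1 → L1 miss [D]
  5 | W B6 → L0 miss [D]
  6 | W B6 → L0 hit [D]
  7 | R B4 → L1 miss wb→B1 [-]
  8 | W B6 → L0 hit [D]
  9 | W B6 → L0 hit [D]
  10 | W B4 → L1 hit [D]
  11 | R B4 → L1 hit [D]
  12 | W B0 → L0 miss wb→B6 [D]
  13 | W B2 → L2 miss wb→B5 [D]
  14 | W B2 → L2 hit [D]

WB = [3, 1, 6, 5]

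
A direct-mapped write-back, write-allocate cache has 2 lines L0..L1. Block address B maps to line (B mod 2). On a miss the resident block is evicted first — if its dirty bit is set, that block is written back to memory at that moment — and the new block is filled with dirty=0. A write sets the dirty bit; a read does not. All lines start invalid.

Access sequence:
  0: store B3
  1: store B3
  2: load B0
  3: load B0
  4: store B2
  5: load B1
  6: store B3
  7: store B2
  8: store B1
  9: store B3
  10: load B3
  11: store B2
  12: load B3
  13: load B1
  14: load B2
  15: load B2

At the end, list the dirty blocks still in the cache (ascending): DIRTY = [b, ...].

0: W B3 -> L1 miss  d=D]
1: W B3 -> L1 hit  d=D]
2: R B0 -> L0 miss  d=-]
3: R B0 -> L0 hit  d=-]
4: W B2 -> L0 miss  d=D]
5: R B1 -> L1 miss wb->B3  d=-]
6: W B3 -> L1 miss  d=D]
7: W B2 -> L0 hit  d=D]
8: W B1 -> L1 miss wb->B3  d=D]
9: W B3 -> L1 miss wb->B1  d=D]
10: R B3 -> L1 hit  d=D]
11: W B2 -> L0 hit  d=D]
12: R B3 -> L1 hit  d=D]
13: R B1 -> L1 miss wb->B3  d=-]
14: R B2 -> L0 hit  d=D]
15: R B2 -> L0 hit  d=D]

DIRTY = [2]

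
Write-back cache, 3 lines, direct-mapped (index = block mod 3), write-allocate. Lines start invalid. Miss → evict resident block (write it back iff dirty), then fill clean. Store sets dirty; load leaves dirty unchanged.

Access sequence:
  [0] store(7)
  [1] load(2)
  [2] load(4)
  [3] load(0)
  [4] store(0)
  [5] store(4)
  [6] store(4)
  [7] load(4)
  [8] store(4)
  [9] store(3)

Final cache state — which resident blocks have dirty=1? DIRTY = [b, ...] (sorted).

0: W B7 -> L1 miss  d=D]
1: R B2 -> L2 miss  d=-]
2: R B4 -> L1 miss wb->B7  d=-]
3: R B0 -> L0 miss  d=-]
4: W B0 -> L0 hit  d=D]
5: W B4 -> L1 hit  d=D]
6: W B4 -> L1 hit  d=D]
7: R B4 -> L1 hit  d=D]
8: W B4 -> L1 hit  d=D]
9: W B3 -> L0 miss wb->B0  d=D]

DIRTY = [3, 4]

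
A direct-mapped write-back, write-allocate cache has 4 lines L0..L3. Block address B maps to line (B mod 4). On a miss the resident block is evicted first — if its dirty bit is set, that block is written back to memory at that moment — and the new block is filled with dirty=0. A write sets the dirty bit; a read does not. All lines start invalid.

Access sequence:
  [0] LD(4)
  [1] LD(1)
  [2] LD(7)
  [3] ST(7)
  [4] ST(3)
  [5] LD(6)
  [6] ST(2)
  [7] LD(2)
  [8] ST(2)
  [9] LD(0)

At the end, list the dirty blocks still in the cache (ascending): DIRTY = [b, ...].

DIRTY = [2, 3]

0: R B4 → L0 miss [-]
1: R B1 → L1 miss [-]
2: R B7 → L3 miss [-]
3: W B7 → L3 hit [D]
4: W B3 → L3 miss wb→B7 [D]
5: R B6 → L2 miss [-]
6: W B2 → L2 miss [D]
7: R B2 → L2 hit [D]
8: W B2 → L2 hit [D]
9: R B0 → L0 miss [-]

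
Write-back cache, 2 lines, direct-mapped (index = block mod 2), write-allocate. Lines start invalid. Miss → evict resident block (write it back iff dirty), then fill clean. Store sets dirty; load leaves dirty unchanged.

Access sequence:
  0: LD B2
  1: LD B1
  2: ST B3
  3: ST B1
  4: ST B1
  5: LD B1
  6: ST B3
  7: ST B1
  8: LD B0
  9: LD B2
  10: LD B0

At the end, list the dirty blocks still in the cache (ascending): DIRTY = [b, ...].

  0 | R B2 → L0 miss [-]
  1 | R B1 → L1 miss [-]
  2 | W B3 → L1 miss [D]
  3 | W B1 → L1 miss wb→B3 [D]
  4 | W B1 → L1 hit [D]
  5 | R B1 → L1 hit [D]
  6 | W B3 → L1 miss wb→B1 [D]
  7 | W B1 → L1 miss wb→B3 [D]
  8 | R B0 → L0 miss [-]
  9 | R B2 → L0 miss [-]
  10 | R B0 → L0 miss [-]

DIRTY = [1]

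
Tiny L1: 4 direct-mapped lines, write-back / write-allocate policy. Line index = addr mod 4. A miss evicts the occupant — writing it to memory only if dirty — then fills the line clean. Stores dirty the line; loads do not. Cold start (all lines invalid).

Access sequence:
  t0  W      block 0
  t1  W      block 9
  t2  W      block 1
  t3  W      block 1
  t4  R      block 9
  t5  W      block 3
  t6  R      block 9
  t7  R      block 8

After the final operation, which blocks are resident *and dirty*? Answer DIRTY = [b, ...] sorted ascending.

DIRTY = [3]

0: W B0 → L0 miss [D]
1: W B9 → L1 miss [D]
2: W B1 → L1 miss wb→B9 [D]
3: W B1 → L1 hit [D]
4: R B9 → L1 miss wb→B1 [-]
5: W B3 → L3 miss [D]
6: R B9 → L1 hit [-]
7: R B8 → L0 miss wb→B0 [-]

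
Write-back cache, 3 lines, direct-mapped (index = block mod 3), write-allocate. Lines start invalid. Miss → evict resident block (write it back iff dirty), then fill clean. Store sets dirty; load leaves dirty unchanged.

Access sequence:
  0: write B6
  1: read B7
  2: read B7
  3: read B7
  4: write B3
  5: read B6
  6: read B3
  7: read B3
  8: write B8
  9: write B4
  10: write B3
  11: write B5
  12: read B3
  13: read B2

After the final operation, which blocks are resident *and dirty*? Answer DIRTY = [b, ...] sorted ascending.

DIRTY = [3, 4]

0: W B6 → L0 miss [D]
1: R B7 → L1 miss [-]
2: R B7 → L1 hit [-]
3: R B7 → L1 hit [-]
4: W B3 → L0 miss wb→B6 [D]
5: R B6 → L0 miss wb→B3 [-]
6: R B3 → L0 miss [-]
7: R B3 → L0 hit [-]
8: W B8 → L2 miss [D]
9: W B4 → L1 miss [D]
10: W B3 → L0 hit [D]
11: W B5 → L2 miss wb→B8 [D]
12: R B3 → L0 hit [D]
13: R B2 → L2 miss wb→B5 [-]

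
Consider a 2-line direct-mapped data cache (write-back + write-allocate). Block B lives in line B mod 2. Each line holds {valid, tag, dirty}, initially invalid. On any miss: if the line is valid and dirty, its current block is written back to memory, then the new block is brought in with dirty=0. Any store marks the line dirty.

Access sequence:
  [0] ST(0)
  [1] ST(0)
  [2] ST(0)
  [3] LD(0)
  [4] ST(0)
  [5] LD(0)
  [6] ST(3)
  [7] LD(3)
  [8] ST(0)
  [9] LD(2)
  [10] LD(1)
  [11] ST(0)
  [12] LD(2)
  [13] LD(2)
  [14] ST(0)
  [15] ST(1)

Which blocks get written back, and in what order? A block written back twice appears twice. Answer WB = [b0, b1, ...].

0: W B0 -> L0 miss  d=D]
1: W B0 -> L0 hit  d=D]
2: W B0 -> L0 hit  d=D]
3: R B0 -> L0 hit  d=D]
4: W B0 -> L0 hit  d=D]
5: R B0 -> L0 hit  d=D]
6: W B3 -> L1 miss  d=D]
7: R B3 -> L1 hit  d=D]
8: W B0 -> L0 hit  d=D]
9: R B2 -> L0 miss wb->B0  d=-]
10: R B1 -> L1 miss wb->B3  d=-]
11: W B0 -> L0 miss  d=D]
12: R B2 -> L0 miss wb->B0  d=-]
13: R B2 -> L0 hit  d=-]
14: W B0 -> L0 miss  d=D]
15: W B1 -> L1 hit  d=D]

WB = [0, 3, 0]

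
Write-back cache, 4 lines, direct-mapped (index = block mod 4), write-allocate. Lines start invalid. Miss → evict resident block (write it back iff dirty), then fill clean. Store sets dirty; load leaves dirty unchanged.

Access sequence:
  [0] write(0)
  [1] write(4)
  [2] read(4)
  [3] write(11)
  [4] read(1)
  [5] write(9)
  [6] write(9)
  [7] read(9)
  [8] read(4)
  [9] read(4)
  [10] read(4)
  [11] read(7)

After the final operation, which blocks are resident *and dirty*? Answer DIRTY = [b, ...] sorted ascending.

DIRTY = [4, 9]

  0 | W B0 → L0 miss [D]
  1 | W B4 → L0 miss wb→B0 [D]
  2 | R B4 → L0 hit [D]
  3 | W B11 → L3 miss [D]
  4 | R B1 → L1 miss [-]
  5 | W B9 → L1 miss [D]
  6 | W B9 → L1 hit [D]
  7 | R B9 → L1 hit [D]
  8 | R B4 → L0 hit [D]
  9 | R B4 → L0 hit [D]
  10 | R B4 → L0 hit [D]
  11 | R B7 → L3 miss wb→B11 [-]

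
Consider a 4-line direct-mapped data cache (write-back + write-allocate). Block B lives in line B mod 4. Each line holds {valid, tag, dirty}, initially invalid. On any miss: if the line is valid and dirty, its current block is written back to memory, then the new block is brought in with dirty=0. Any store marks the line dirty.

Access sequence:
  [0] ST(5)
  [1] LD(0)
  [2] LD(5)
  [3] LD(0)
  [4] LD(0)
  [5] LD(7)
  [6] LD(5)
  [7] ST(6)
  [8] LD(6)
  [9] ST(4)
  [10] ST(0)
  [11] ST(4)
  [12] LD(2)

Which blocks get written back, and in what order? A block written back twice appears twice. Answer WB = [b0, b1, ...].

WB = [4, 0, 6]

0: W B5 -> L1 miss  d=D]
1: R B0 -> L0 miss  d=-]
2: R B5 -> L1 hit  d=D]
3: R B0 -> L0 hit  d=-]
4: R B0 -> L0 hit  d=-]
5: R B7 -> L3 miss  d=-]
6: R B5 -> L1 hit  d=D]
7: W B6 -> L2 miss  d=D]
8: R B6 -> L2 hit  d=D]
9: W B4 -> L0 miss  d=D]
10: W B0 -> L0 miss wb->B4  d=D]
11: W B4 -> L0 miss wb->B0  d=D]
12: R B2 -> L2 miss wb->B6  d=-]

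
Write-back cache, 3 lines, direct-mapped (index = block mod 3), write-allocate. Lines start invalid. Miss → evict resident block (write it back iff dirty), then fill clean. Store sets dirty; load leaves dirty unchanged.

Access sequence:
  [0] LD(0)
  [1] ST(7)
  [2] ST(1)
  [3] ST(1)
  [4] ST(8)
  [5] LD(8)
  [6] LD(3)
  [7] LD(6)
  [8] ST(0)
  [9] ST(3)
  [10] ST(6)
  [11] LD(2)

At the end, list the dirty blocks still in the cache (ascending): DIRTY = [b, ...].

DIRTY = [1, 6]

0: R B0 → L0 miss [-]
1: W B7 → L1 miss [D]
2: W B1 → L1 miss wb→B7 [D]
3: W B1 → L1 hit [D]
4: W B8 → L2 miss [D]
5: R B8 → L2 hit [D]
6: R B3 → L0 miss [-]
7: R B6 → L0 miss [-]
8: W B0 → L0 miss [D]
9: W B3 → L0 miss wb→B0 [D]
10: W B6 → L0 miss wb→B3 [D]
11: R B2 → L2 miss wb→B8 [-]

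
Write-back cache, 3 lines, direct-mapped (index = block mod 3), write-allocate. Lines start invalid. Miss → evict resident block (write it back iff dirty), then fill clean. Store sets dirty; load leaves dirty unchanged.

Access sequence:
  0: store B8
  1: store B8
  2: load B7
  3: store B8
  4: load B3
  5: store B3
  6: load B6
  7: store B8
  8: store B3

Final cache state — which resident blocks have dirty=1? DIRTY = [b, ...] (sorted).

DIRTY = [3, 8]

  0 | W B8 → L2 miss [D]
  1 | W B8 → L2 hit [D]
  2 | R B7 → L1 miss [-]
  3 | W B8 → L2 hit [D]
  4 | R B3 → L0 miss [-]
  5 | W B3 → L0 hit [D]
  6 | R B6 → L0 miss wb→B3 [-]
  7 | W B8 → L2 hit [D]
  8 | W B3 → L0 miss [D]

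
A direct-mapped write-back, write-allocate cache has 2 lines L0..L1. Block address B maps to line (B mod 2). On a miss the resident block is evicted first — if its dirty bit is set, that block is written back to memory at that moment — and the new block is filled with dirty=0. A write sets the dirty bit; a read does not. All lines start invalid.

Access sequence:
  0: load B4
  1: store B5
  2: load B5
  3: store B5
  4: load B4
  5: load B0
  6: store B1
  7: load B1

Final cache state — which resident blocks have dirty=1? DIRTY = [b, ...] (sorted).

0: R B4 → L0 miss [-]
1: W B5 → L1 miss [D]
2: R B5 → L1 hit [D]
3: W B5 → L1 hit [D]
4: R B4 → L0 hit [-]
5: R B0 → L0 miss [-]
6: W B1 → L1 miss wb→B5 [D]
7: R B1 → L1 hit [D]

DIRTY = [1]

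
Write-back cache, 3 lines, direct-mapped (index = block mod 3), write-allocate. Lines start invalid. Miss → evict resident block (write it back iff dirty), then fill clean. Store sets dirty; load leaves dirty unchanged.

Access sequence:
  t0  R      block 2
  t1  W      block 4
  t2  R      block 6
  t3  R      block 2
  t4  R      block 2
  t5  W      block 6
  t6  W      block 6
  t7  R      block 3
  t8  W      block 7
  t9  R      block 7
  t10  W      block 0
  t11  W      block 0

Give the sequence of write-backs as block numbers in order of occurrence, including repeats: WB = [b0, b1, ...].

WB = [6, 4]

0: R B2 → L2 miss [-]
1: W B4 → L1 miss [D]
2: R B6 → L0 miss [-]
3: R B2 → L2 hit [-]
4: R B2 → L2 hit [-]
5: W B6 → L0 hit [D]
6: W B6 → L0 hit [D]
7: R B3 → L0 miss wb→B6 [-]
8: W B7 → L1 miss wb→B4 [D]
9: R B7 → L1 hit [D]
10: W B0 → L0 miss [D]
11: W B0 → L0 hit [D]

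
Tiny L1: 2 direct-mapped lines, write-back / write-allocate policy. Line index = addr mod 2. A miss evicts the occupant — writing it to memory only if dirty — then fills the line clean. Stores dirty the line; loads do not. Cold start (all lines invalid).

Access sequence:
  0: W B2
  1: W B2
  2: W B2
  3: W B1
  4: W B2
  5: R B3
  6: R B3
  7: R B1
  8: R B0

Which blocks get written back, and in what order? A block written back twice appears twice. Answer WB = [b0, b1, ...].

0: W B2 → L0 miss [D]
1: W B2 → L0 hit [D]
2: W B2 → L0 hit [D]
3: W B1 → L1 miss [D]
4: W B2 → L0 hit [D]
5: R B3 → L1 miss wb→B1 [-]
6: R B3 → L1 hit [-]
7: R B1 → L1 miss [-]
8: R B0 → L0 miss wb→B2 [-]

WB = [1, 2]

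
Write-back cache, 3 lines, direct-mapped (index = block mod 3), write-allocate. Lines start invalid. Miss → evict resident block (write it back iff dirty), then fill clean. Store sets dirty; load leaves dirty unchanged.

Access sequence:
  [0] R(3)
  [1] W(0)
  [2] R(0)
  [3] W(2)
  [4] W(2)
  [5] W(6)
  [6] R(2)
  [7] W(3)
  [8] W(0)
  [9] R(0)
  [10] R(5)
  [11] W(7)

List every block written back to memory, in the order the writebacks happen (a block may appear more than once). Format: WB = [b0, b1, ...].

WB = [0, 6, 3, 2]

  0 | R B3 → L0 miss [-]
  1 | W B0 → L0 miss [D]
  2 | R B0 → L0 hit [D]
  3 | W B2 → L2 miss [D]
  4 | W B2 → L2 hit [D]
  5 | W B6 → L0 miss wb→B0 [D]
  6 | R B2 → L2 hit [D]
  7 | W B3 → L0 miss wb→B6 [D]
  8 | W B0 → L0 miss wb→B3 [D]
  9 | R B0 → L0 hit [D]
  10 | R B5 → L2 miss wb→B2 [-]
  11 | W B7 → L1 miss [D]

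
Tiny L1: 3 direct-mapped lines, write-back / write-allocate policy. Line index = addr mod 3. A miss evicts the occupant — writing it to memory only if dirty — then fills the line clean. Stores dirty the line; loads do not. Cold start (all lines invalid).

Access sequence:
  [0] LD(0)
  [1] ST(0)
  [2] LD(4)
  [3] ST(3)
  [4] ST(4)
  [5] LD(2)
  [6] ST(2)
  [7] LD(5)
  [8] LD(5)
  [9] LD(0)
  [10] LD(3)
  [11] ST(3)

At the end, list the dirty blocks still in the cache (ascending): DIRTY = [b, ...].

0: R B0 → L0 miss [-]
1: W B0 → L0 hit [D]
2: R B4 → L1 miss [-]
3: W B3 → L0 miss wb→B0 [D]
4: W B4 → L1 hit [D]
5: R B2 → L2 miss [-]
6: W B2 → L2 hit [D]
7: R B5 → L2 miss wb→B2 [-]
8: R B5 → L2 hit [-]
9: R B0 → L0 miss wb→B3 [-]
10: R B3 → L0 miss [-]
11: W B3 → L0 hit [D]

DIRTY = [3, 4]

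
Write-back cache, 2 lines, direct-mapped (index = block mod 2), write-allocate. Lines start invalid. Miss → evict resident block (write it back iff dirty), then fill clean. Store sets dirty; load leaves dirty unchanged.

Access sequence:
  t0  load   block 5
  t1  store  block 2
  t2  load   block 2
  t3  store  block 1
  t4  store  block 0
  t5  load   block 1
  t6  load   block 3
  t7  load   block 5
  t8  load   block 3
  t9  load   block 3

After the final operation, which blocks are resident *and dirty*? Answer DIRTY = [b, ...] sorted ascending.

  0 | R B5 → L1 miss [-]
  1 | W B2 → L0 miss [D]
  2 | R B2 → L0 hit [D]
  3 | W B1 → L1 miss [D]
  4 | W B0 → L0 miss wb→B2 [D]
  5 | R B1 → L1 hit [D]
  6 | R B3 → L1 miss wb→B1 [-]
  7 | R B5 → L1 miss [-]
  8 | R B3 → L1 miss [-]
  9 | R B3 → L1 hit [-]

DIRTY = [0]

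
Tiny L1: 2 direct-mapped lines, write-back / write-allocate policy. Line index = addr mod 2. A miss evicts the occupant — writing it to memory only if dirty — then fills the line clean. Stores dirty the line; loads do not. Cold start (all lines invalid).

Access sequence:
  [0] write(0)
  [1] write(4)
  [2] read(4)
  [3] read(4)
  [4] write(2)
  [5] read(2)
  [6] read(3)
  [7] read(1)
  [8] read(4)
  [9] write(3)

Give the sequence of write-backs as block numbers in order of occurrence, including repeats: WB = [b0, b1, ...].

WB = [0, 4, 2]

0: W B0 → L0 miss [D]
1: W B4 → L0 miss wb→B0 [D]
2: R B4 → L0 hit [D]
3: R B4 → L0 hit [D]
4: W B2 → L0 miss wb→B4 [D]
5: R B2 → L0 hit [D]
6: R B3 → L1 miss [-]
7: R B1 → L1 miss [-]
8: R B4 → L0 miss wb→B2 [-]
9: W B3 → L1 miss [D]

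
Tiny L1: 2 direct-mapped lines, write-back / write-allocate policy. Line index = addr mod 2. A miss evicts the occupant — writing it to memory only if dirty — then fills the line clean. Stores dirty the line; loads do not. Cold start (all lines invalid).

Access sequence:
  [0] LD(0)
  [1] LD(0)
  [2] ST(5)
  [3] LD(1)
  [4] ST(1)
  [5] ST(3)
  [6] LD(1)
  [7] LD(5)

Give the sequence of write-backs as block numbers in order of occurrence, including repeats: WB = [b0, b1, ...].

0: R B0 -> L0 miss  d=-]
1: R B0 -> L0 hit  d=-]
2: W B5 -> L1 miss  d=D]
3: R B1 -> L1 miss wb->B5  d=-]
4: W B1 -> L1 hit  d=D]
5: W B3 -> L1 miss wb->B1  d=D]
6: R B1 -> L1 miss wb->B3  d=-]
7: R B5 -> L1 miss  d=-]

WB = [5, 1, 3]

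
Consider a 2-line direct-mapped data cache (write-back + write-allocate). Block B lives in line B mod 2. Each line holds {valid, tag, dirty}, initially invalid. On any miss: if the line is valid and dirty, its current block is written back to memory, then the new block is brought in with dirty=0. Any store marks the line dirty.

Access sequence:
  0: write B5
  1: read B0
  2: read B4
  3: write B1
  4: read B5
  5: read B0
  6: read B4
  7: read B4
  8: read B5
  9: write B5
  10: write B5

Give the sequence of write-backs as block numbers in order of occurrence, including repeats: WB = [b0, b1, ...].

  0 | W B5 → L1 miss [D]
  1 | R B0 → L0 miss [-]
  2 | R B4 → L0 miss [-]
  3 | W B1 → L1 miss wb→B5 [D]
  4 | R B5 → L1 miss wb→B1 [-]
  5 | R B0 → L0 miss [-]
  6 | R B4 → L0 miss [-]
  7 | R B4 → L0 hit [-]
  8 | R B5 → L1 hit [-]
  9 | W B5 → L1 hit [D]
  10 | W B5 → L1 hit [D]

WB = [5, 1]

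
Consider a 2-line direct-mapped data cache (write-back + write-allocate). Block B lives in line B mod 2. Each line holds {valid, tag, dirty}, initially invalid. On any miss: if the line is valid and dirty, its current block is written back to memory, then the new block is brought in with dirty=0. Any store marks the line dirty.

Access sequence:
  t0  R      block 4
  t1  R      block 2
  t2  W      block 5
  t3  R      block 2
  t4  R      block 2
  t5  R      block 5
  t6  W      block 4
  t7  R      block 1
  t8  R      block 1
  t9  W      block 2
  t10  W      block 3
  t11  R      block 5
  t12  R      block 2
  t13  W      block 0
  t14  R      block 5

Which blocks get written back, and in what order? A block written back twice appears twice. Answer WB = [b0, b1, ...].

  0 | R B4 → L0 miss [-]
  1 | R B2 → L0 miss [-]
  2 | W B5 → L1 miss [D]
  3 | R B2 → L0 hit [-]
  4 | R B2 → L0 hit [-]
  5 | R B5 → L1 hit [D]
  6 | W B4 → L0 miss [D]
  7 | R B1 → L1 miss wb→B5 [-]
  8 | R B1 → L1 hit [-]
  9 | W B2 → L0 miss wb→B4 [D]
  10 | W B3 → L1 miss [D]
  11 | R B5 → L1 miss wb→B3 [-]
  12 | R B2 → L0 hit [D]
  13 | W B0 → L0 miss wb→B2 [D]
  14 | R B5 → L1 hit [-]

WB = [5, 4, 3, 2]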